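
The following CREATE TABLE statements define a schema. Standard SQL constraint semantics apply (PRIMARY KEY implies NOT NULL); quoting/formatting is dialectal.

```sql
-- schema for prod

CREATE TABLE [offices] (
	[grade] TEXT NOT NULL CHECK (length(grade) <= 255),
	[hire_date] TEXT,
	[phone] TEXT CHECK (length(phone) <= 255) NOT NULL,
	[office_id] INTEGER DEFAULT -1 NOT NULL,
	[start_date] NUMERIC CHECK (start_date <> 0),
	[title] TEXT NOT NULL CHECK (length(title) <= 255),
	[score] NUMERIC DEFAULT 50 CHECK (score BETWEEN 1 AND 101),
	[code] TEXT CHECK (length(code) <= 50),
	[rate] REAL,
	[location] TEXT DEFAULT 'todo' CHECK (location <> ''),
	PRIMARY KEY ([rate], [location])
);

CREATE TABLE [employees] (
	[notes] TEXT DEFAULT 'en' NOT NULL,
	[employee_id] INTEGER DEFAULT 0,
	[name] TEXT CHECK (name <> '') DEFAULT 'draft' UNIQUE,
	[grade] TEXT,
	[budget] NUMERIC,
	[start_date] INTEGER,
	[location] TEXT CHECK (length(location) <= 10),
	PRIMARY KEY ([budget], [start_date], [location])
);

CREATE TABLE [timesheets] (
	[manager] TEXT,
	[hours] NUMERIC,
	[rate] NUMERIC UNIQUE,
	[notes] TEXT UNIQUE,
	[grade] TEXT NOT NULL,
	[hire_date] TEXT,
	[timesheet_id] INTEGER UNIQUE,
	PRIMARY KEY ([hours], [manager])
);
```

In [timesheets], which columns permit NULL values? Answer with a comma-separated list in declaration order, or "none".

- manager: part of the PRIMARY KEY, which implies NOT NULL → not nullable.
- hours: part of the PRIMARY KEY, which implies NOT NULL → not nullable.
- rate: UNIQUE does not imply NOT NULL → nullable.
- notes: UNIQUE does not imply NOT NULL → nullable.
- grade: declared NOT NULL → not nullable.
- hire_date: no NOT NULL constraint applies → nullable.
- timesheet_id: UNIQUE does not imply NOT NULL → nullable.

rate, notes, hire_date, timesheet_id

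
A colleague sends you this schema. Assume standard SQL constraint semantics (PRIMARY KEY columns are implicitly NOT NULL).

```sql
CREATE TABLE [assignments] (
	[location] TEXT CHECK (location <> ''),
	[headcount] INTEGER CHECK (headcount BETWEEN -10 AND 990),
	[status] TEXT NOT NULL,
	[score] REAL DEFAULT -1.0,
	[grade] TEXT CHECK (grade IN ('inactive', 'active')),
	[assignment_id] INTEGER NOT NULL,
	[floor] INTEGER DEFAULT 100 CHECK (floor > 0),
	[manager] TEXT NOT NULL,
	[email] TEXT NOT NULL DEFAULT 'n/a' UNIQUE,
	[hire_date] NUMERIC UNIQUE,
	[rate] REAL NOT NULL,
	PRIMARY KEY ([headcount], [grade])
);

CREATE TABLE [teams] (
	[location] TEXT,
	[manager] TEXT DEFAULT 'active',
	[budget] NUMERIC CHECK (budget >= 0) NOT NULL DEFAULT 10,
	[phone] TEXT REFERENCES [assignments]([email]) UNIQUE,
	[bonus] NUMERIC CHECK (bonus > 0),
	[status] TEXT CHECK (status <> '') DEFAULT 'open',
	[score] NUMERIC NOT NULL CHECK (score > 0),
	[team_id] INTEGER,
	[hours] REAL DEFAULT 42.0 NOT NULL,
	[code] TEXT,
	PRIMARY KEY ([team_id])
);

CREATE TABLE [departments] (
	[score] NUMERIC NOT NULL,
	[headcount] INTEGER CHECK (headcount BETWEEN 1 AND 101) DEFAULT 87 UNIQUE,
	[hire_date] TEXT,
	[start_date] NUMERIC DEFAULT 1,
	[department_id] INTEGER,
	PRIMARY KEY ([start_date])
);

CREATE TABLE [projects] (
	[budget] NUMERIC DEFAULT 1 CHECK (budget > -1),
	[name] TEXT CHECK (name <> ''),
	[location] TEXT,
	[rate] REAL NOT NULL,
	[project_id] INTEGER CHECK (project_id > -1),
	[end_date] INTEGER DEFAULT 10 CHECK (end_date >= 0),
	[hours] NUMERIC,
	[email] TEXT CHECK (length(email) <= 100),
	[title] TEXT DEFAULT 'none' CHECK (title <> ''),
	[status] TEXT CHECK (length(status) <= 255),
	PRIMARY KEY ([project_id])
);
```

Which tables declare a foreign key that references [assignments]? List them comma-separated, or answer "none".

- teams.phone references assignments(email).

teams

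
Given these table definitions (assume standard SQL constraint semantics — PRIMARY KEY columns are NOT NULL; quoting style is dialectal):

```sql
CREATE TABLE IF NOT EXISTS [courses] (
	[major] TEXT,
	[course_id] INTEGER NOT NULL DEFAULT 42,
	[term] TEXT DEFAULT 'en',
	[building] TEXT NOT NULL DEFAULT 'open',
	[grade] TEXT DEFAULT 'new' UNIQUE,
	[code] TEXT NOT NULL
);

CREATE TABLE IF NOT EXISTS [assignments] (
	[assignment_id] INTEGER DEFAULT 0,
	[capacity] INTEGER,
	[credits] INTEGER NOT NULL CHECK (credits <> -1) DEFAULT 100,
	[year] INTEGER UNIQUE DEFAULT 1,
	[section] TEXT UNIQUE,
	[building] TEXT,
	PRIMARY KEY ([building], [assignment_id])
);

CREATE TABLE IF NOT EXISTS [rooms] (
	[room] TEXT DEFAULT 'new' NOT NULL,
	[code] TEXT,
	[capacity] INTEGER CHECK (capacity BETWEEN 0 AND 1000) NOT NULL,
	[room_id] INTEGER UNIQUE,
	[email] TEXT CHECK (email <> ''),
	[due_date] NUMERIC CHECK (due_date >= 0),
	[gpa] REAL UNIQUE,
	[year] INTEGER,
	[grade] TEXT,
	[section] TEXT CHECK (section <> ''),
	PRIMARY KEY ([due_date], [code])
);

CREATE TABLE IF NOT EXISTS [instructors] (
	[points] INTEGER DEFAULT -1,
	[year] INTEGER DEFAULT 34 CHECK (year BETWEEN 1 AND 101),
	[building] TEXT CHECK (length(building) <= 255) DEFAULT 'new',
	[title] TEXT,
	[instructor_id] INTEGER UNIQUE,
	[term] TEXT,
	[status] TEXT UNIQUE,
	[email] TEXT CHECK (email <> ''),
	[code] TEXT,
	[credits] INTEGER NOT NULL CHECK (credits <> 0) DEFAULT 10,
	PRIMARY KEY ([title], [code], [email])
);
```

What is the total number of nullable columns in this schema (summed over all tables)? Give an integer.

18

courses: 3 nullable (major, term, grade — PK none and explicit NOT NULL columns excluded).
assignments: 3 nullable (capacity, year, section — PK (building, assignment_id) and explicit NOT NULL columns excluded).
rooms: 6 nullable (room_id, email, gpa, year, grade, section — PK (due_date, code) and explicit NOT NULL columns excluded).
instructors: 6 nullable (points, year, building, instructor_id, term, status — PK (title, code, email) and explicit NOT NULL columns excluded).
Total: 3 + 3 + 6 + 6 = 18.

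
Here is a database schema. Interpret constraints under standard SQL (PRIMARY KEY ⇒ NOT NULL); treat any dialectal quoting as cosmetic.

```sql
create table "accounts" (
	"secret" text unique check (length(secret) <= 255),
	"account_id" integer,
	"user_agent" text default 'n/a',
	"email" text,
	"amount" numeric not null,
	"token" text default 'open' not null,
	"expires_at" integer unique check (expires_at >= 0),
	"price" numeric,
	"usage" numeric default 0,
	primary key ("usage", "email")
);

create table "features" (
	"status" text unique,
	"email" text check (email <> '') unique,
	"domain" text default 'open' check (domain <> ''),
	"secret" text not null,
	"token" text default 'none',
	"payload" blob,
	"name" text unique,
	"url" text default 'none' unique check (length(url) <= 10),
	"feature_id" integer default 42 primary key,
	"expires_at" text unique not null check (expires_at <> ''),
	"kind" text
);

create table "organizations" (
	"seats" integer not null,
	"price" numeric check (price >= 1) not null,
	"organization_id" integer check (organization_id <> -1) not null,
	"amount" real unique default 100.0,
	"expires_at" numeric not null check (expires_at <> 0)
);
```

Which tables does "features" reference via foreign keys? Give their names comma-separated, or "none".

none

No column in features has a REFERENCES clause.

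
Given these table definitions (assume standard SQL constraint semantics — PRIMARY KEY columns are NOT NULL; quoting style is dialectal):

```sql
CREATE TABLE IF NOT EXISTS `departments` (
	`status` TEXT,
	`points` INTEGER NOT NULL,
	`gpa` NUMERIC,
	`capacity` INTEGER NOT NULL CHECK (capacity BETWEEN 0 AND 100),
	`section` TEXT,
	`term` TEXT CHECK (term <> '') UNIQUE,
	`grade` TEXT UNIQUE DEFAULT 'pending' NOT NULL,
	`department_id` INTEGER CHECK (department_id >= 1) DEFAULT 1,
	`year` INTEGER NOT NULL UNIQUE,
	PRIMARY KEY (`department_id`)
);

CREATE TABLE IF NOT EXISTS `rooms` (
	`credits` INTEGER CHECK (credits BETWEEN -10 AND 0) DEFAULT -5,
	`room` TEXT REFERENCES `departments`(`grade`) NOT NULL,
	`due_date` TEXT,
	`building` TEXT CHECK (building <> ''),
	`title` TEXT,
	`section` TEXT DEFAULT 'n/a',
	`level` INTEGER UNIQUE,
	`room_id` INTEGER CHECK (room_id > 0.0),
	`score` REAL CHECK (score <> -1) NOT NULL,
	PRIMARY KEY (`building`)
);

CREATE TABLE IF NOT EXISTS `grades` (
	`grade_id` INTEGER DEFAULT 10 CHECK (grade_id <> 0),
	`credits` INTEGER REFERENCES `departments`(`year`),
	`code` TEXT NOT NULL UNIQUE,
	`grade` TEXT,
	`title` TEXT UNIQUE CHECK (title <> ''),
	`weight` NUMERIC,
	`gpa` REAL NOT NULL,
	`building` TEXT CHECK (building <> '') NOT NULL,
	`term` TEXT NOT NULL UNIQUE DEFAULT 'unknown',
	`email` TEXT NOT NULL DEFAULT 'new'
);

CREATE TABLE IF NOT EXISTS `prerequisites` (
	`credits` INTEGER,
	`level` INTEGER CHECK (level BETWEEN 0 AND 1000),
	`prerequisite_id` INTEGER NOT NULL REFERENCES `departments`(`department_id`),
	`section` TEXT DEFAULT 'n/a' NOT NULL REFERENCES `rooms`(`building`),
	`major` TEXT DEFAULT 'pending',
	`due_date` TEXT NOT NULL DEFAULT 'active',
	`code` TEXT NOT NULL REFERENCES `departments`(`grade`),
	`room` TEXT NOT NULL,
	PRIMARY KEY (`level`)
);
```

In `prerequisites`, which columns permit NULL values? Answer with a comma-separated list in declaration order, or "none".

- credits: no NOT NULL constraint applies → nullable.
- level: part of the PRIMARY KEY, which implies NOT NULL → not nullable.
- prerequisite_id: declared NOT NULL → not nullable.
- section: declared NOT NULL → not nullable.
- major: DEFAULT only fills an omitted column; an explicit NULL is still allowed → nullable.
- due_date: declared NOT NULL → not nullable.
- code: declared NOT NULL → not nullable.
- room: declared NOT NULL → not nullable.

credits, major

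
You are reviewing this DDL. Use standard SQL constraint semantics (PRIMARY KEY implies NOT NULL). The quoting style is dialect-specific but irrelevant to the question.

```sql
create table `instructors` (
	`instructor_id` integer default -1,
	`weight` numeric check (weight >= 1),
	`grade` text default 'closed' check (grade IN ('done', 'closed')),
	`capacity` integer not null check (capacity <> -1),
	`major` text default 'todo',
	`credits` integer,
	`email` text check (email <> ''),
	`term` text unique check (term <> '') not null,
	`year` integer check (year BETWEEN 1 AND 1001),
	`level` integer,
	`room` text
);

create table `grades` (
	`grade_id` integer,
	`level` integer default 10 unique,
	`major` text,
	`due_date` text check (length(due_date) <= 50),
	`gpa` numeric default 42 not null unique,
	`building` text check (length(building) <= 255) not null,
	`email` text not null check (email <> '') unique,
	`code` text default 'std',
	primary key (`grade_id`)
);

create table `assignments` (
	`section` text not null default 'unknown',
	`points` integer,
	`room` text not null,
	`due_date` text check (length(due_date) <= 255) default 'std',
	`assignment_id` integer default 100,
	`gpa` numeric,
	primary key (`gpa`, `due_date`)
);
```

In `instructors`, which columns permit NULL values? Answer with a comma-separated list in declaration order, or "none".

- instructor_id: DEFAULT only fills an omitted column; an explicit NULL is still allowed → nullable.
- weight: CHECK does not forbid NULL (a CHECK constraint passes when its expression is NULL) → nullable.
- grade: CHECK does not forbid NULL (a CHECK constraint passes when its expression is NULL) → nullable.
- capacity: declared NOT NULL → not nullable.
- major: DEFAULT only fills an omitted column; an explicit NULL is still allowed → nullable.
- credits: no NOT NULL constraint applies → nullable.
- email: CHECK does not forbid NULL (a CHECK constraint passes when its expression is NULL) → nullable.
- term: declared NOT NULL → not nullable.
- year: CHECK does not forbid NULL (a CHECK constraint passes when its expression is NULL) → nullable.
- level: no NOT NULL constraint applies → nullable.
- room: no NOT NULL constraint applies → nullable.

instructor_id, weight, grade, major, credits, email, year, level, room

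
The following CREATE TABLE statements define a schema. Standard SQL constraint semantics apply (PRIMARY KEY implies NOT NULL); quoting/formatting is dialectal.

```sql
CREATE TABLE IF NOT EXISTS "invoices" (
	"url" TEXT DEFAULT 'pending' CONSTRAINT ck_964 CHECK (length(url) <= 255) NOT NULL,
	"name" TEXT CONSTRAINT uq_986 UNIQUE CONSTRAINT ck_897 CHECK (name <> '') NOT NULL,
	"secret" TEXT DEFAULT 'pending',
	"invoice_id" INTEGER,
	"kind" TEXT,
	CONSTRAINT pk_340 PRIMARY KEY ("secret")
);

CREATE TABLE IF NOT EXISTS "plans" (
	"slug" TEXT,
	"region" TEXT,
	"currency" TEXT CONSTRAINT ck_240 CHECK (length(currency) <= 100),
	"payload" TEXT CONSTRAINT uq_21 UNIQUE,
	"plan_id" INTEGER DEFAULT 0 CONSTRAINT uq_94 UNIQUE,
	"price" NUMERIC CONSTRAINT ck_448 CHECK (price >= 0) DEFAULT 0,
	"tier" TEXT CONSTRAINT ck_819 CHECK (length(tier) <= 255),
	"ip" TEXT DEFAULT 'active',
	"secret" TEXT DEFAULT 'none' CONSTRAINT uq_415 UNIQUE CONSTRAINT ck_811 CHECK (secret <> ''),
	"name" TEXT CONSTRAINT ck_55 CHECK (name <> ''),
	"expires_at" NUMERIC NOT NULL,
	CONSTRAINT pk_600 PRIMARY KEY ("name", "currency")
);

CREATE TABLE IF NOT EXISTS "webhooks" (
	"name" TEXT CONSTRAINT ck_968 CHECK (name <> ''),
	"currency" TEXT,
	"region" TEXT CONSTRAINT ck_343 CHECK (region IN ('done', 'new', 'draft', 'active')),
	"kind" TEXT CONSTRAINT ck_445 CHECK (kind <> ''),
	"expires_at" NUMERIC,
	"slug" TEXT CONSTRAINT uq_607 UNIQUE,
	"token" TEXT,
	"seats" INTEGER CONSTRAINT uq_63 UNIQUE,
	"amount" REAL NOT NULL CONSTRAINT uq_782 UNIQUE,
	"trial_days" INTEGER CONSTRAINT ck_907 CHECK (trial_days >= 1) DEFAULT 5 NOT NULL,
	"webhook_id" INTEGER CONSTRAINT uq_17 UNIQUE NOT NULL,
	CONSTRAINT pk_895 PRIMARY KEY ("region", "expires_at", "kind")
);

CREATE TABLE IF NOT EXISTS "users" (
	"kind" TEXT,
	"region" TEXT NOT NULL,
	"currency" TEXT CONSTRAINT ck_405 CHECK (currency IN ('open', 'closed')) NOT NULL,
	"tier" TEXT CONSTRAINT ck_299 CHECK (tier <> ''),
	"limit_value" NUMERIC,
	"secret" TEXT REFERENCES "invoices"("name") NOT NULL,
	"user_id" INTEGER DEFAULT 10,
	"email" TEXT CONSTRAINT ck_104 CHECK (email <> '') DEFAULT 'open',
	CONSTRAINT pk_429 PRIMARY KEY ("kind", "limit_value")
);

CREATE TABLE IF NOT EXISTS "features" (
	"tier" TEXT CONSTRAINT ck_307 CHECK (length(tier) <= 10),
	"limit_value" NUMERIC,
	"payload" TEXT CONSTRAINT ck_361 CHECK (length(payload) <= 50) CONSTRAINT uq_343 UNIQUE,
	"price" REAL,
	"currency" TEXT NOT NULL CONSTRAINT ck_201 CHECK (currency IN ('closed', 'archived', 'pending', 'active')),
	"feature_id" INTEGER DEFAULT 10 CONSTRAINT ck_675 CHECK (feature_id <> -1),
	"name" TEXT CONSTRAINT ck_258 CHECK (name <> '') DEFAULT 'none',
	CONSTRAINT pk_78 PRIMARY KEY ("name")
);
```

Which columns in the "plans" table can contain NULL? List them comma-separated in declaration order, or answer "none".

- slug: no NOT NULL constraint applies → nullable.
- region: no NOT NULL constraint applies → nullable.
- currency: part of the PRIMARY KEY, which implies NOT NULL → not nullable.
- payload: UNIQUE does not imply NOT NULL → nullable.
- plan_id: UNIQUE does not imply NOT NULL → nullable.
- price: CHECK does not forbid NULL (a CHECK constraint passes when its expression is NULL) → nullable.
- tier: CHECK does not forbid NULL (a CHECK constraint passes when its expression is NULL) → nullable.
- ip: DEFAULT only fills an omitted column; an explicit NULL is still allowed → nullable.
- secret: CHECK does not forbid NULL (a CHECK constraint passes when its expression is NULL) → nullable.
- name: part of the PRIMARY KEY, which implies NOT NULL → not nullable.
- expires_at: declared NOT NULL → not nullable.

slug, region, payload, plan_id, price, tier, ip, secret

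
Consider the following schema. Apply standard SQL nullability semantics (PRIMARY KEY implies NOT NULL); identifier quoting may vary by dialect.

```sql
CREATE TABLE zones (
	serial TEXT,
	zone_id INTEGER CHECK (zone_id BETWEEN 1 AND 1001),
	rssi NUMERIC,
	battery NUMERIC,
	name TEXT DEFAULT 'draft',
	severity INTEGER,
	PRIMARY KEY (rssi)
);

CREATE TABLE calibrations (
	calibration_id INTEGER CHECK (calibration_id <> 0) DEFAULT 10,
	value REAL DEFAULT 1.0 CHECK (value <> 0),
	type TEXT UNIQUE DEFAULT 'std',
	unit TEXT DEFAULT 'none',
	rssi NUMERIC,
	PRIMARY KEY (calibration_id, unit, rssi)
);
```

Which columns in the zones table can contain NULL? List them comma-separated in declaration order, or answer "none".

serial, zone_id, battery, name, severity

- serial: no NOT NULL constraint applies → nullable.
- zone_id: CHECK does not forbid NULL (a CHECK constraint passes when its expression is NULL) → nullable.
- rssi: part of the PRIMARY KEY, which implies NOT NULL → not nullable.
- battery: no NOT NULL constraint applies → nullable.
- name: DEFAULT only fills an omitted column; an explicit NULL is still allowed → nullable.
- severity: no NOT NULL constraint applies → nullable.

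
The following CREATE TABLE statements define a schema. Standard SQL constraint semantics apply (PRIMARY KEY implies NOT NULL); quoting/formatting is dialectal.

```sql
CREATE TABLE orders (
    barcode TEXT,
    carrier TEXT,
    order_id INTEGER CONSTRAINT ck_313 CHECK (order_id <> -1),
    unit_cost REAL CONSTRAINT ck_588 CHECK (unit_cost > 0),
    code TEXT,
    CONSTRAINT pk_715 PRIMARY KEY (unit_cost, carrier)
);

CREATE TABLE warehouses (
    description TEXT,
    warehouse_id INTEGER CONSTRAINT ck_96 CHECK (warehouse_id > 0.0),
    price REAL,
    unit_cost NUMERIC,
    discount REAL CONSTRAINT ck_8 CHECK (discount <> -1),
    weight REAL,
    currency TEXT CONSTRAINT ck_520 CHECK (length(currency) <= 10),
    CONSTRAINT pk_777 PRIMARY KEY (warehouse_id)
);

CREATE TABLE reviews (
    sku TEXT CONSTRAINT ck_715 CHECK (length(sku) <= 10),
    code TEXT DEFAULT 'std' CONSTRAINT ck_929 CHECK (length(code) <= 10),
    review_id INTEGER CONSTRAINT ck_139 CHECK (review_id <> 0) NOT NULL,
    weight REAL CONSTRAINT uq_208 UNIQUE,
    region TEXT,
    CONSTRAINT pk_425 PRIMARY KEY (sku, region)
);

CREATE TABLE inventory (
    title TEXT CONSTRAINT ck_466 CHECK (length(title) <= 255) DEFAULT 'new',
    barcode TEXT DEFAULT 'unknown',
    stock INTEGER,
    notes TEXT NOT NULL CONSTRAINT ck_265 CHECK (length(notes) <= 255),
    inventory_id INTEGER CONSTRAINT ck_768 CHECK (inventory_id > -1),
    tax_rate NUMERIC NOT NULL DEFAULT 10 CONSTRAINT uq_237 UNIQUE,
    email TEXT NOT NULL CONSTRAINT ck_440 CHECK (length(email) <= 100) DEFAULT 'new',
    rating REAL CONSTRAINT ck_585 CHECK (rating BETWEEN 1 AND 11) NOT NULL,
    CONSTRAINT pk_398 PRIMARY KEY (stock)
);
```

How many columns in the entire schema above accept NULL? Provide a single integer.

14

orders: 3 nullable (barcode, order_id, code — PK (unit_cost, carrier) and explicit NOT NULL columns excluded).
warehouses: 6 nullable (description, price, unit_cost, discount, weight, currency — PK (warehouse_id) and explicit NOT NULL columns excluded).
reviews: 2 nullable (code, weight — PK (sku, region) and explicit NOT NULL columns excluded).
inventory: 3 nullable (title, barcode, inventory_id — PK (stock) and explicit NOT NULL columns excluded).
Total: 3 + 6 + 2 + 3 = 14.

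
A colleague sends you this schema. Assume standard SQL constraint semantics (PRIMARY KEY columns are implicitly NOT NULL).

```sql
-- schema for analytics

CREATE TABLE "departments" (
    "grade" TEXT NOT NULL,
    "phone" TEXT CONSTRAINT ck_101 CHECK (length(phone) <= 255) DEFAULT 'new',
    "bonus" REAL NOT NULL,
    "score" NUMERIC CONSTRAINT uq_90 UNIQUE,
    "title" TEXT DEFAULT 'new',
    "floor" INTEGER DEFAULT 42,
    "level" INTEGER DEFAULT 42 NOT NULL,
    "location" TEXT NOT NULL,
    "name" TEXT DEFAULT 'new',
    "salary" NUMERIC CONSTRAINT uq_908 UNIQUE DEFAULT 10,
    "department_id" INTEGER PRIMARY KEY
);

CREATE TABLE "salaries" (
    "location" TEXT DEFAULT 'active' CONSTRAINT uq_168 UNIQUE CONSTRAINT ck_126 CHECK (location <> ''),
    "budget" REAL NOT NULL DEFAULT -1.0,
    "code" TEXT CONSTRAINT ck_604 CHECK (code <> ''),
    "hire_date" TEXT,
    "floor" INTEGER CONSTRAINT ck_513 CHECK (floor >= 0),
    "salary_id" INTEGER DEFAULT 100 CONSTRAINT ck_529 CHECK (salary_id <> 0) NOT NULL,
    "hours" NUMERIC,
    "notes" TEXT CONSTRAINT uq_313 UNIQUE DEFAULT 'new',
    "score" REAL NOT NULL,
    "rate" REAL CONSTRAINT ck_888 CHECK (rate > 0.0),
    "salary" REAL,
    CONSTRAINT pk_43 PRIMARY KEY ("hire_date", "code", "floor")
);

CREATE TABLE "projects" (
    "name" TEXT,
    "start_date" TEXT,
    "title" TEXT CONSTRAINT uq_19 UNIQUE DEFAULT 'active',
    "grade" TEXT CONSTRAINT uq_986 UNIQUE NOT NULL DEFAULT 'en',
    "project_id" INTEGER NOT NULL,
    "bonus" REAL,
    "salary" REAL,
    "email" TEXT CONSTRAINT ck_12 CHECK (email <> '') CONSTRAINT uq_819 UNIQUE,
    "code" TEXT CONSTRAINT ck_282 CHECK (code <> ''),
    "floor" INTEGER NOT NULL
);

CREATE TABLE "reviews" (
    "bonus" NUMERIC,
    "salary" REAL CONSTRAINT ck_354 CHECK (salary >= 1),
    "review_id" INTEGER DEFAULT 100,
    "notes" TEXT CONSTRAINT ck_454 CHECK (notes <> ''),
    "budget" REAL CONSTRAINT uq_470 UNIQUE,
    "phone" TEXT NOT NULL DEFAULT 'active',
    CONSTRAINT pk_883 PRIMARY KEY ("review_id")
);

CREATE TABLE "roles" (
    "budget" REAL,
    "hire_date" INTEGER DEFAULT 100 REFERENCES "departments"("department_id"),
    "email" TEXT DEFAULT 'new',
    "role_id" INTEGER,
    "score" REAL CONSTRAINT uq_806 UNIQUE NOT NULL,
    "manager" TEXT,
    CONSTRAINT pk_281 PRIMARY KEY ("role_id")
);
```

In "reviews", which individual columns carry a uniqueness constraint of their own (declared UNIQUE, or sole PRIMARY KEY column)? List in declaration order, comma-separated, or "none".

review_id, budget

- bonus: no UNIQUE or single-column PK constraint.
- salary: no UNIQUE or single-column PK constraint.
- review_id: single-column PRIMARY KEY → unique.
- notes: no UNIQUE or single-column PK constraint.
- budget: declared UNIQUE → unique.
- phone: no UNIQUE or single-column PK constraint.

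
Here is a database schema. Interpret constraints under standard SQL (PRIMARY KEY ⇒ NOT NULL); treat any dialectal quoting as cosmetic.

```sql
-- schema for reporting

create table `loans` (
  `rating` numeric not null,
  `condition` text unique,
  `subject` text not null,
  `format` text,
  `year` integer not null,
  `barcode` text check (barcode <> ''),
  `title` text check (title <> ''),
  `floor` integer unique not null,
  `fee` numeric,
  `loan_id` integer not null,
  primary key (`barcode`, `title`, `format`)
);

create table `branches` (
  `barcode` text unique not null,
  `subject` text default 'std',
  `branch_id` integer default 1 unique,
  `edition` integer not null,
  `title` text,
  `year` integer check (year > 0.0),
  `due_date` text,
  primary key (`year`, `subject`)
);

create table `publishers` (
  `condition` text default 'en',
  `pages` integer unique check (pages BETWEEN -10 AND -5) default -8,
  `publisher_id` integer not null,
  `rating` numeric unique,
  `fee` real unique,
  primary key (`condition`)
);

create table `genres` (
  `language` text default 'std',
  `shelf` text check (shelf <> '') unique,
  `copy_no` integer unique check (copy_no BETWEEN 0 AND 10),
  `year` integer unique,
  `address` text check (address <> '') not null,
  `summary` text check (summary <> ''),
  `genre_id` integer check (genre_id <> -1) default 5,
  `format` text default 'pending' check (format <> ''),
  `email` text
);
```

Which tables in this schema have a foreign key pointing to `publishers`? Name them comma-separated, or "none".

No REFERENCES clause anywhere in the schema names publishers.

none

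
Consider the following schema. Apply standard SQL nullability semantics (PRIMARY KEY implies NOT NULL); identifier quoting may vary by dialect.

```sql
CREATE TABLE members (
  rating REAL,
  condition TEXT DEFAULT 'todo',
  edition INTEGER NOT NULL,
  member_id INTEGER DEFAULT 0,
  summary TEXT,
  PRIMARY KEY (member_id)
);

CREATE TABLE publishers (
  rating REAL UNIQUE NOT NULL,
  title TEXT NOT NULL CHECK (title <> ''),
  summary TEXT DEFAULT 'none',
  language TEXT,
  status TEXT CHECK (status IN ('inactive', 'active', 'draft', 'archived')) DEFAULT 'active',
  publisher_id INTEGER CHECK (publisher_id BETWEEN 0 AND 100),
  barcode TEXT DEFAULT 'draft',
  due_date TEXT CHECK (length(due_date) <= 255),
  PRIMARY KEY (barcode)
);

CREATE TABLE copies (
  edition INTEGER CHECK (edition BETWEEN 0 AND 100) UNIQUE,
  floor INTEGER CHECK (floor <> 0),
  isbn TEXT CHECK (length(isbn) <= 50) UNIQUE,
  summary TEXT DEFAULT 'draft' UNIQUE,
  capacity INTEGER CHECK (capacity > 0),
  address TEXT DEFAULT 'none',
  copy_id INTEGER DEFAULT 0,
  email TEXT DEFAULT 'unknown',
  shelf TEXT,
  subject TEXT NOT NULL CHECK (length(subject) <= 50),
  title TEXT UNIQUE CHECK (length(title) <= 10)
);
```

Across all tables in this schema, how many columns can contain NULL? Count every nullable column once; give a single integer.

members: 3 nullable (rating, condition, summary — PK (member_id) and explicit NOT NULL columns excluded).
publishers: 5 nullable (summary, language, status, publisher_id, due_date — PK (barcode) and explicit NOT NULL columns excluded).
copies: 10 nullable (edition, floor, isbn, summary, capacity, address, copy_id, email, shelf, title — PK none and explicit NOT NULL columns excluded).
Total: 3 + 5 + 10 = 18.

18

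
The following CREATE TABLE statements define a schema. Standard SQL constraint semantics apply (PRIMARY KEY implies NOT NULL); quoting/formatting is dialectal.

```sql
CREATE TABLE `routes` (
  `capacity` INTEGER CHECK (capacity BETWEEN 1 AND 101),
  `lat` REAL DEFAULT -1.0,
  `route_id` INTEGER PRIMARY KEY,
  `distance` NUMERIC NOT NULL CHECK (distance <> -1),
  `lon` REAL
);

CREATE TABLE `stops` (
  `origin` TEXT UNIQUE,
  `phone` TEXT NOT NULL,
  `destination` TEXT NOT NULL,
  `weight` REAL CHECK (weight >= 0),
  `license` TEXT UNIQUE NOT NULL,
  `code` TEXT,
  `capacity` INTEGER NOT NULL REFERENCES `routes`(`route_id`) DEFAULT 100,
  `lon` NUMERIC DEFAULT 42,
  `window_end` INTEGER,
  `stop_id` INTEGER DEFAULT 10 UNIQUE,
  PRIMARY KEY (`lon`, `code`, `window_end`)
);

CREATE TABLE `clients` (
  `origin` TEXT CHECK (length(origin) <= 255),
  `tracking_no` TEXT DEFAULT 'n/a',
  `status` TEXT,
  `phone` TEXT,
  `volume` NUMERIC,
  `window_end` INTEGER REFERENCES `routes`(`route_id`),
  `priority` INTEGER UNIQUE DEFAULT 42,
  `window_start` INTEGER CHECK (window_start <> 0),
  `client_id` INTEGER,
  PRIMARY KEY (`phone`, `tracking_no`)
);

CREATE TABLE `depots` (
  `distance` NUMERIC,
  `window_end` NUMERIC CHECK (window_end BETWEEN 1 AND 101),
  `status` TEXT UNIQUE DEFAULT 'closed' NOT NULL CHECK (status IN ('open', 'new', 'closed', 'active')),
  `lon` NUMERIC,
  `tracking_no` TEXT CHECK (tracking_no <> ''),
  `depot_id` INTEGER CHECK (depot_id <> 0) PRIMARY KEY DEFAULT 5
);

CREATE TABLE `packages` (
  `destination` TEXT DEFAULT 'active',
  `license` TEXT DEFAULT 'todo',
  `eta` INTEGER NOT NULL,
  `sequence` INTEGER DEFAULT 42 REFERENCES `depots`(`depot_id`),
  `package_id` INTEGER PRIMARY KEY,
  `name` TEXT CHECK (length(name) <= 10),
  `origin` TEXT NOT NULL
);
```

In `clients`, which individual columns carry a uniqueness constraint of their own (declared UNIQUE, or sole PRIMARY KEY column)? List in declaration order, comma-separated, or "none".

priority

- origin: no UNIQUE or single-column PK constraint.
- tracking_no: part of a composite PRIMARY KEY — only the tuple is unique, not this column on its own.
- status: no UNIQUE or single-column PK constraint.
- phone: part of a composite PRIMARY KEY — only the tuple is unique, not this column on its own.
- volume: no UNIQUE or single-column PK constraint.
- window_end: no UNIQUE or single-column PK constraint.
- priority: declared UNIQUE → unique.
- window_start: no UNIQUE or single-column PK constraint.
- client_id: no UNIQUE or single-column PK constraint.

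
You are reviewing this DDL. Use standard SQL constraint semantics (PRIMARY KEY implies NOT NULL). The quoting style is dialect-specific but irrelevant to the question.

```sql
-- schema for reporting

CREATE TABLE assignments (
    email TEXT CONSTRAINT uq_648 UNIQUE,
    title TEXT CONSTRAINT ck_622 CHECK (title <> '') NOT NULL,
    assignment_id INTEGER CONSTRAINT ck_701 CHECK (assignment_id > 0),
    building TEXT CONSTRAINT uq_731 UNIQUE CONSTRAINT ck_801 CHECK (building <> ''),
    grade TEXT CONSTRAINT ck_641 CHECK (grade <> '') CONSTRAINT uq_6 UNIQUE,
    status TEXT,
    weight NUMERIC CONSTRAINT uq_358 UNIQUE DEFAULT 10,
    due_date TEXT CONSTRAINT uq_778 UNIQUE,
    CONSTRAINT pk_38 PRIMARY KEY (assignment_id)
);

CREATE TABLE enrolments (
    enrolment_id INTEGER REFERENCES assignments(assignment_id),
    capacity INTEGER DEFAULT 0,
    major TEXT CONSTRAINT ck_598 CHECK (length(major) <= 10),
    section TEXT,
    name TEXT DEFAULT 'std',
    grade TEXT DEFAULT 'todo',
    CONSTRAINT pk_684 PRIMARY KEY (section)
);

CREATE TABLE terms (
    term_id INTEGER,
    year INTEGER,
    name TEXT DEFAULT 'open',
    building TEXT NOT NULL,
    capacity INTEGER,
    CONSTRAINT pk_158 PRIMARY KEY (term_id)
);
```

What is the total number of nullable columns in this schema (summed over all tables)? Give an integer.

assignments: 6 nullable (email, building, grade, status, weight, due_date — PK (assignment_id) and explicit NOT NULL columns excluded).
enrolments: 5 nullable (enrolment_id, capacity, major, name, grade — PK (section) and explicit NOT NULL columns excluded).
terms: 3 nullable (year, name, capacity — PK (term_id) and explicit NOT NULL columns excluded).
Total: 6 + 5 + 3 = 14.

14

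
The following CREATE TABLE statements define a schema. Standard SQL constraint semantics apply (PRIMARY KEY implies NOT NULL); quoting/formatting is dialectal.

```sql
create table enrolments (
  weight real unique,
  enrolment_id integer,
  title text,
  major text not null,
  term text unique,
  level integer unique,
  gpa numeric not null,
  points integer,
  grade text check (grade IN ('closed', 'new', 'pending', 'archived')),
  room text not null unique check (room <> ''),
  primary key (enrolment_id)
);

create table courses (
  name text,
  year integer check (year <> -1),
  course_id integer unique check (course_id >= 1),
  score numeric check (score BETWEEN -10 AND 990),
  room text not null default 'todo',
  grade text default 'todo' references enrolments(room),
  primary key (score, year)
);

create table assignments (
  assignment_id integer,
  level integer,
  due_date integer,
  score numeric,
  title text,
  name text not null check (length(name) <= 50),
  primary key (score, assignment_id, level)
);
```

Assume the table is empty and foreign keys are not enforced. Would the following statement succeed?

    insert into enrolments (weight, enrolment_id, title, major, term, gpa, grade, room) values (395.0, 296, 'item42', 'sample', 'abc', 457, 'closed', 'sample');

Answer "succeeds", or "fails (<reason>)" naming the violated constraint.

succeeds

NOT NULL columns: enrolment_id is supplied; gpa is supplied; major is supplied; room is supplied.
CHECK constraints: 'closed' satisfies (grade IN ('closed', 'new', 'pending', 'archived')); 'sample' satisfies (room <> '').
No constraint is violated.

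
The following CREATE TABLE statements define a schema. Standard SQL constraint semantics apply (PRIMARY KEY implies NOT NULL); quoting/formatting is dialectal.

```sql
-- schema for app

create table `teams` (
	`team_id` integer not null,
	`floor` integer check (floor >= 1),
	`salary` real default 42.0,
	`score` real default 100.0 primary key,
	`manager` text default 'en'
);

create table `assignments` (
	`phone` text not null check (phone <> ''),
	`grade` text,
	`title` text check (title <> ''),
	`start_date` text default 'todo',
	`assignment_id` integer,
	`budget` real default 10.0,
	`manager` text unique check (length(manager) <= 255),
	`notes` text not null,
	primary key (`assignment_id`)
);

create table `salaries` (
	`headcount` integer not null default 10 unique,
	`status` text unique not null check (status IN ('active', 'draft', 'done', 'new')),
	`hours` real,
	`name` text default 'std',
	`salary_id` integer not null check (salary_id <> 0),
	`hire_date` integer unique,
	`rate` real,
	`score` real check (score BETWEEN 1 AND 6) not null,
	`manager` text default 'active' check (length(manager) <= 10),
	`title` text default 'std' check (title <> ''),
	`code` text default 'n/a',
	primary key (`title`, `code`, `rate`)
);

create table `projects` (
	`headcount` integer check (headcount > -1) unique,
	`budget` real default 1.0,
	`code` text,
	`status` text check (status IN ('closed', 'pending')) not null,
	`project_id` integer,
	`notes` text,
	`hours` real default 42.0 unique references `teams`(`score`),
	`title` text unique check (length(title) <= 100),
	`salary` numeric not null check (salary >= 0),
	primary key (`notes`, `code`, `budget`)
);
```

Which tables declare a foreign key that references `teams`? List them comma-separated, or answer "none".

- projects.hours references teams(score).

projects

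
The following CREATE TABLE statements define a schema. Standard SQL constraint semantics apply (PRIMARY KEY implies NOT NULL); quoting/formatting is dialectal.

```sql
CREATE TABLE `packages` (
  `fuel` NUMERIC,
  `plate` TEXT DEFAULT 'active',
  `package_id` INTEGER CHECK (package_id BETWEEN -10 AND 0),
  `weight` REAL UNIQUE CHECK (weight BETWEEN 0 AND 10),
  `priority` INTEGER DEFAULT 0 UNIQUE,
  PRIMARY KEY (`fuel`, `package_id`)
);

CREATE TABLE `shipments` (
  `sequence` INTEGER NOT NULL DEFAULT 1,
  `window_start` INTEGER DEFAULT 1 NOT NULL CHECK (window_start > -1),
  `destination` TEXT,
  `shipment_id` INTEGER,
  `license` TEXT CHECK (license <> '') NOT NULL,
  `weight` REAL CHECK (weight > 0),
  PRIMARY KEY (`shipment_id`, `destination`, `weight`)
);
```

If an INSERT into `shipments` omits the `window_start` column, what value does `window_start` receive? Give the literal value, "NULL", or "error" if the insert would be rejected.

1

window_start has an explicit DEFAULT 1.
When the column is omitted from an INSERT, that default is used.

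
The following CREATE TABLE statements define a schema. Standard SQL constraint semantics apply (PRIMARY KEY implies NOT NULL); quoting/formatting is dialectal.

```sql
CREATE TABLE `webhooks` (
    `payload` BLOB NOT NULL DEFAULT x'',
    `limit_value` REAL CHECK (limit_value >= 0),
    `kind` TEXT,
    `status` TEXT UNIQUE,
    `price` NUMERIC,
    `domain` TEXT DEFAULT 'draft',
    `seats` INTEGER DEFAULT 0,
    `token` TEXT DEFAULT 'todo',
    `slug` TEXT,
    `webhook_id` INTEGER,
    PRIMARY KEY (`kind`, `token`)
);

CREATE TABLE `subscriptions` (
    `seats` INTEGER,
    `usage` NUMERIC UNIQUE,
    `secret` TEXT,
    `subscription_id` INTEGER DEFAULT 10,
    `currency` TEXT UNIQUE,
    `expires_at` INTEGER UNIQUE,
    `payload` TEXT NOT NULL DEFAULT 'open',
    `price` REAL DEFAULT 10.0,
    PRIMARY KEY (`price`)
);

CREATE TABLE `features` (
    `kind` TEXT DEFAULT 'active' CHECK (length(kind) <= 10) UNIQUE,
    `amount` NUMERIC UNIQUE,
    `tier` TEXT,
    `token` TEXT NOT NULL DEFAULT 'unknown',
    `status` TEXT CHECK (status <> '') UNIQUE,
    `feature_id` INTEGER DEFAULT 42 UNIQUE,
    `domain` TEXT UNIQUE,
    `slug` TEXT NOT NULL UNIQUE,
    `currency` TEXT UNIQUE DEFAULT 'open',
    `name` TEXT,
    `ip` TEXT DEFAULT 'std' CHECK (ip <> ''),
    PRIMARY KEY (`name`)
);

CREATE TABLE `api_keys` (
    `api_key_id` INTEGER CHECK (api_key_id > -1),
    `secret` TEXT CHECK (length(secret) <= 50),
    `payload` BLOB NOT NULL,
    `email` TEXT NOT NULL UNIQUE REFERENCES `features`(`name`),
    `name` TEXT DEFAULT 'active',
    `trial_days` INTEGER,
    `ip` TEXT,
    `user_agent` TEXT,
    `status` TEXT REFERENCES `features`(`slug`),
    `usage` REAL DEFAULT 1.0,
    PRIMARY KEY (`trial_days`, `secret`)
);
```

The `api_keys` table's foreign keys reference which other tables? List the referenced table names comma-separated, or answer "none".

- email REFERENCES features(name).
- status REFERENCES features(slug).

features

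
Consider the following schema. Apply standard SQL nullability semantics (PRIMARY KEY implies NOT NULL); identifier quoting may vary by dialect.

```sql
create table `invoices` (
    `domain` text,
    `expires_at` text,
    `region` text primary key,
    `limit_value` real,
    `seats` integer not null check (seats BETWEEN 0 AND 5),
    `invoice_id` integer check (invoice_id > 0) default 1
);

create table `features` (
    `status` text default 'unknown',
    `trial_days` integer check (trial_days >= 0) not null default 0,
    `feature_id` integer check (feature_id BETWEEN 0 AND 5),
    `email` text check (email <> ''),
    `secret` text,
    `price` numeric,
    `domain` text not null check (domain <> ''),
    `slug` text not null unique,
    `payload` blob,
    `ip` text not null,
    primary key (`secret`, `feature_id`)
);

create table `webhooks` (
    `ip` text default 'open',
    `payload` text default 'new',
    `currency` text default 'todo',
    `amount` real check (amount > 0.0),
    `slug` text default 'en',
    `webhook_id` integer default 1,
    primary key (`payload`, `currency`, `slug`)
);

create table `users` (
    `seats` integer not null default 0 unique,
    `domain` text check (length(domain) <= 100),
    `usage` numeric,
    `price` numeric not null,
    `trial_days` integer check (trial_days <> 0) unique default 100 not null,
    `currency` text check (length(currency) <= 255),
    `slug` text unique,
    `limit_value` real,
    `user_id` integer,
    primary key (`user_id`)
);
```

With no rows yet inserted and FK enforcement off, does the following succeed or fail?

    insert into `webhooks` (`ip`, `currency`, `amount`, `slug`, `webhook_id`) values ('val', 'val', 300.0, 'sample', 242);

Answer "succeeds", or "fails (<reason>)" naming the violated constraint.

succeeds

NOT NULL columns: currency is supplied; payload defaults to 'new'; slug is supplied.
CHECK constraints: 300.0 satisfies (amount > 0.0).
No constraint is violated.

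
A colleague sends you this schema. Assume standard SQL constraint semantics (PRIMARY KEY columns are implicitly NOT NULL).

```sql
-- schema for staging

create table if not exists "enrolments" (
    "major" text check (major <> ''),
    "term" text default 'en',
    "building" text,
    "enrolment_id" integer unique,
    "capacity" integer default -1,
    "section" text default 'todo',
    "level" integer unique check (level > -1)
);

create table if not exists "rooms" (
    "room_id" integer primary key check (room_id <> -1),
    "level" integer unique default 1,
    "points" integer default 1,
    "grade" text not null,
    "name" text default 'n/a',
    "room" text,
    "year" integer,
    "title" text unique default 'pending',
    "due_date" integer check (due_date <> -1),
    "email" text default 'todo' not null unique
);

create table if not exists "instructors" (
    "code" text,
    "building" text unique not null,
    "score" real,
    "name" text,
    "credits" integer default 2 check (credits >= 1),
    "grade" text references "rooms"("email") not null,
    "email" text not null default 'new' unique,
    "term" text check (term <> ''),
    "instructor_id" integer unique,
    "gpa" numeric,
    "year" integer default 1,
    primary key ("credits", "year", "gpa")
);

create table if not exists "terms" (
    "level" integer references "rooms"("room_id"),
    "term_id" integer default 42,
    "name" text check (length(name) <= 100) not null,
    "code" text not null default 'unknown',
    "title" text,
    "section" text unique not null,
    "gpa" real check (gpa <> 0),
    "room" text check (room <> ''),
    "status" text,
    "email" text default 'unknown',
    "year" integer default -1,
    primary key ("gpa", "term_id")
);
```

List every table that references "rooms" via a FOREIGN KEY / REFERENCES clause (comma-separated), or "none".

- instructors.grade references rooms(email).
- terms.level references rooms(room_id).

instructors, terms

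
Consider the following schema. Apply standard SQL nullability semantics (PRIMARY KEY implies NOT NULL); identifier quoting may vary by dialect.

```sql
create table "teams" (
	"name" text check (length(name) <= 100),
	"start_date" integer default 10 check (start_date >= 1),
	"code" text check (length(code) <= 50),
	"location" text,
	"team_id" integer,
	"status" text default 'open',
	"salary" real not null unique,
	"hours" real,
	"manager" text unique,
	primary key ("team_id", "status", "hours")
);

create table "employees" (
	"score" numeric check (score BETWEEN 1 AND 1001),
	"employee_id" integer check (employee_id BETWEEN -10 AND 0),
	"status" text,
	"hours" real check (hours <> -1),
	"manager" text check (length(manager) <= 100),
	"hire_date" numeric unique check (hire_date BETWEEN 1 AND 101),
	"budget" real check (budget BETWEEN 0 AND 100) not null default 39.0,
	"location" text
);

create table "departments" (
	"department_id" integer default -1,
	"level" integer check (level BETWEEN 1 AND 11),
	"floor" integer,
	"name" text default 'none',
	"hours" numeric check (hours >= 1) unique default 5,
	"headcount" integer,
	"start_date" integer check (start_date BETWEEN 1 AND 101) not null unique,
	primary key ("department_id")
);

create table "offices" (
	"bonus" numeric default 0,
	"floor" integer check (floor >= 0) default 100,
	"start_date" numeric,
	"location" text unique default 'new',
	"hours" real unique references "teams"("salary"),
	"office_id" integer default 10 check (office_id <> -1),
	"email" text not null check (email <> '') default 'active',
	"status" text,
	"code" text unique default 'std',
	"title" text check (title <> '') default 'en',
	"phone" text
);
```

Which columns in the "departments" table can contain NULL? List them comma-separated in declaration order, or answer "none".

level, floor, name, hours, headcount

- department_id: part of the PRIMARY KEY, which implies NOT NULL → not nullable.
- level: CHECK does not forbid NULL (a CHECK constraint passes when its expression is NULL) → nullable.
- floor: no NOT NULL constraint applies → nullable.
- name: DEFAULT only fills an omitted column; an explicit NULL is still allowed → nullable.
- hours: CHECK does not forbid NULL (a CHECK constraint passes when its expression is NULL) → nullable.
- headcount: no NOT NULL constraint applies → nullable.
- start_date: declared NOT NULL → not nullable.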